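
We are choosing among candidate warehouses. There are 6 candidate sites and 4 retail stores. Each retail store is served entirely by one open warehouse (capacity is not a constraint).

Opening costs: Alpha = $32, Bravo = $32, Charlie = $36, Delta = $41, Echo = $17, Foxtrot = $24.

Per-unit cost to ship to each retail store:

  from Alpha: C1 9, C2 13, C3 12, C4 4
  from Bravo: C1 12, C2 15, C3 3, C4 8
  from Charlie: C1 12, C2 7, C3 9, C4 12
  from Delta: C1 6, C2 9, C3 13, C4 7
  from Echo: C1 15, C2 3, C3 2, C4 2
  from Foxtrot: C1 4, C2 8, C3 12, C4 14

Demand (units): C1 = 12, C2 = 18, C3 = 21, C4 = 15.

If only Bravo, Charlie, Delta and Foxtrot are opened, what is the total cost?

Each retail store is assigned to its cheapest site among the open ones.
{Bravo, Charlie, Delta, Foxtrot}: C1→Foxtrot 4·12=48, C2→Charlie 7·18=126, C3→Bravo 3·21=63, C4→Delta 7·15=105. Service 342; fixed 133; total 475.

Total cost: 475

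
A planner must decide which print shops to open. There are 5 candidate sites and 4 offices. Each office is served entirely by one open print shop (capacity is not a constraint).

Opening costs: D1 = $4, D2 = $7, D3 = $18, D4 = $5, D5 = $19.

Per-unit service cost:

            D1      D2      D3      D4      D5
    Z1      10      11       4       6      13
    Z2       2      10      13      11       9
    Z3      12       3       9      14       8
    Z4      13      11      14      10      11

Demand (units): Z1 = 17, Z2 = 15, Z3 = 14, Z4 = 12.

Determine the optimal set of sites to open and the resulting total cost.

Open D1, D2, D3 and D4; minimum total cost 294.

For any fixed open set, each office goes to its cheapest open site; total = fixed + service.
{D1, D2, D3, D4}: Z1→D3 4·17=68, Z2→D1 2·15=30, Z3→D2 3·14=42, Z4→D4 10·12=120. Service 260; fixed 34; total 294.
{D1, D2, D3}: Z1→D3 4·17=68, Z2→D1 2·15=30, Z3→D2 3·14=42, Z4→D2 11·12=132. Service 272; fixed 29; total 301.
{D1, D2, D4}: Z1→D4 6·17=102, Z2→D1 2·15=30, Z3→D2 3·14=42, Z4→D4 10·12=120. Service 294; fixed 16; total 310.
{D1, D2, D3, D4, D5}: service 260 + fixed 53 = 313
No other subset beats 294.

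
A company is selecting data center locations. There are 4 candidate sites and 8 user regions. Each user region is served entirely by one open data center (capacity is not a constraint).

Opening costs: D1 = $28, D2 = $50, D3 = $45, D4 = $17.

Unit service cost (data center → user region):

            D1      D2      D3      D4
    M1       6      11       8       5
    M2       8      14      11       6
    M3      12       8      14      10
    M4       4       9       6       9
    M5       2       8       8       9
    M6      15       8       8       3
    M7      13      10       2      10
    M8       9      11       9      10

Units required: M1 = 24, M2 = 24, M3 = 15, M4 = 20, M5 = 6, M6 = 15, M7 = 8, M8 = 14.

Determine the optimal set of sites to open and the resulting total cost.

Open D1, D3 and D4; minimum total cost 783.

For any fixed open set, each user region goes to its cheapest open site; total = fixed + service.
{D1, D3, D4}: M1→D4 5·24=120, M2→D4 6·24=144, M3→D4 10·15=150, M4→D1 4·20=80, M5→D1 2·6=12, M6→D4 3·15=45, M7→D3 2·8=16, M8→D1 9·14=126. Service 693; fixed 90; total 783.
{D1, D4}: M1→D4 5·24=120, M2→D4 6·24=144, M3→D4 10·15=150, M4→D1 4·20=80, M5→D1 2·6=12, M6→D4 3·15=45, M7→D4 10·8=80, M8→D1 9·14=126. Service 757; fixed 45; total 802.
{D1, D2, D3, D4}: M1→D4 5·24=120, M2→D4 6·24=144, M3→D2 8·15=120, M4→D1 4·20=80, M5→D1 2·6=12, M6→D4 3·15=45, M7→D3 2·8=16, M8→D1 9·14=126. Service 663; fixed 140; total 803.
{D4}: service 913 + fixed 17 = 930
No other subset beats 783.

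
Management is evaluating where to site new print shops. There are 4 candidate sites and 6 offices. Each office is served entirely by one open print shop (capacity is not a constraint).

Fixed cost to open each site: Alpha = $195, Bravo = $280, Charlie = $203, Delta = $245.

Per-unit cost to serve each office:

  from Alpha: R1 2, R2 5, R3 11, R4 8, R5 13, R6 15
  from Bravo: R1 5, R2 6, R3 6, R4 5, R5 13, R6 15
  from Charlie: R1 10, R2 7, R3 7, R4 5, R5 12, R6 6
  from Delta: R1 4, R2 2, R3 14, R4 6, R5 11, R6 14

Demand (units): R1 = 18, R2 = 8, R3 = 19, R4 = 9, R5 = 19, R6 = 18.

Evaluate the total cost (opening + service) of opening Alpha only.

Total cost: 1069

Each office is assigned to its cheapest site among the open ones.
{Alpha}: R1→Alpha 2·18=36, R2→Alpha 5·8=40, R3→Alpha 11·19=209, R4→Alpha 8·9=72, R5→Alpha 13·19=247, R6→Alpha 15·18=270. Service 874; fixed 195; total 1069.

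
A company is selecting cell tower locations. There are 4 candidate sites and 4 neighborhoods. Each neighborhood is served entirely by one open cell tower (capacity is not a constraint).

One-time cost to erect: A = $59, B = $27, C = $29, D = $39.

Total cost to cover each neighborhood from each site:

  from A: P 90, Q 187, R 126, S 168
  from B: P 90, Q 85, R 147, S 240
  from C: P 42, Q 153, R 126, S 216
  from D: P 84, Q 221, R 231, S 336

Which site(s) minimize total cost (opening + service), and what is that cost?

For any fixed open set, each neighborhood goes to its cheapest open site; total = fixed + service.
{B, C}: P→C 42, Q→B 85, R→C 126, S→C 216. Service 469; fixed 56; total 525.
{A, B, C}: service 421 + fixed 115 = 536
{A, B}: service 469 + fixed 86 = 555
{A, B, C, D}: service 421 + fixed 154 = 575
No other subset beats 525.

Open B and C; minimum total cost 525.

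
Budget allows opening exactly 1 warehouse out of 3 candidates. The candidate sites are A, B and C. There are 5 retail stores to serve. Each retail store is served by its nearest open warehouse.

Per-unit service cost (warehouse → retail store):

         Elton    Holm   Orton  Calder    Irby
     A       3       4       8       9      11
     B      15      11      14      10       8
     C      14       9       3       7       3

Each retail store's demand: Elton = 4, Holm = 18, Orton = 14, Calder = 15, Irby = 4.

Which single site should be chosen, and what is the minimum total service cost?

With exactly 1 open, each retail store uses its cheapest among the chosen.
{A}: Elton→A 3·4=12, Holm→A 4·18=72, Orton→A 8·14=112, Calder→A 9·15=135, Irby→A 11·4=44. Service cost 375.
{C}: service cost 377
{B}: service cost 636
Among all 3 size-1 choices, {A} is lowest.

Choose A only; total service cost 375.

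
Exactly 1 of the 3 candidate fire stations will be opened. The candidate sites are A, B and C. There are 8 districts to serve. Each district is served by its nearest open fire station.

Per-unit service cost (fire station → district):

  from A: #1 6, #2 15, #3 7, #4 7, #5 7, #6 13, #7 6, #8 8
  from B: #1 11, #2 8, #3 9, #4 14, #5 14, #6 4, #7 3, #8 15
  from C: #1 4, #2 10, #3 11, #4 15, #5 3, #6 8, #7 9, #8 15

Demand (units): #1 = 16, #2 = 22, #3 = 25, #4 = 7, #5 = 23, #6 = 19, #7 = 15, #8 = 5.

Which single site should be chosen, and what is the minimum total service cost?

Choose C only; total service cost 1095.

With exactly 1 open, each district uses its cheapest among the chosen.
{C}: #1→C 4·16=64, #2→C 10·22=220, #3→C 11·25=275, #4→C 15·7=105, #5→C 3·23=69, #6→C 8·19=152, #7→C 9·15=135, #8→C 15·5=75. Service cost 1095.
{A}: service cost 1188
{B}: service cost 1193
Among all 3 size-1 choices, {C} is lowest.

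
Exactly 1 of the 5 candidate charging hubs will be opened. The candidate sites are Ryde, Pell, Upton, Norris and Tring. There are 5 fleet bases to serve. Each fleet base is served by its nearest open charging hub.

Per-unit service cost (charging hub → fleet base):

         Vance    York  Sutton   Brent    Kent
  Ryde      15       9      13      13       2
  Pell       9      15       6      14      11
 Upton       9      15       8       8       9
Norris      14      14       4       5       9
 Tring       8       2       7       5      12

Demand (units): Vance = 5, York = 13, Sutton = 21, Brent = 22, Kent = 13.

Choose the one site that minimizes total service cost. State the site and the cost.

With exactly 1 open, each fleet base uses its cheapest among the chosen.
{Tring}: Vance→Tring 8·5=40, York→Tring 2·13=26, Sutton→Tring 7·21=147, Brent→Tring 5·22=110, Kent→Tring 12·13=156. Service cost 479.
{Norris}: service cost 563
{Upton}: service cost 701
Among all 5 size-1 choices, {Tring} is lowest.

Choose Tring only; total service cost 479.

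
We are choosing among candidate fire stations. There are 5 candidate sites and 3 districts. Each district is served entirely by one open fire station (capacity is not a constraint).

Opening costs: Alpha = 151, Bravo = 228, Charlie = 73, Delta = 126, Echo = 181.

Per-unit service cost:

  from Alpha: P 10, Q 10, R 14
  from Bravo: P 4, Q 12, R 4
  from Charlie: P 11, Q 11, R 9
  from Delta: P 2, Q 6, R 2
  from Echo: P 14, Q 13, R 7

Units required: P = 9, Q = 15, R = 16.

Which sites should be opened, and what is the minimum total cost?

For any fixed open set, each district goes to its cheapest open site; total = fixed + service.
{Delta}: P→Delta 2·9=18, Q→Delta 6·15=90, R→Delta 2·16=32. Service 140; fixed 126; total 266.
{Charlie, Delta}: service 140 + fixed 199 = 339
{Alpha, Delta}: service 140 + fixed 277 = 417
{Alpha, Bravo, Charlie, Delta, Echo}: service 140 + fixed 759 = 899
No other subset beats 266.

Open Delta only; minimum total cost 266.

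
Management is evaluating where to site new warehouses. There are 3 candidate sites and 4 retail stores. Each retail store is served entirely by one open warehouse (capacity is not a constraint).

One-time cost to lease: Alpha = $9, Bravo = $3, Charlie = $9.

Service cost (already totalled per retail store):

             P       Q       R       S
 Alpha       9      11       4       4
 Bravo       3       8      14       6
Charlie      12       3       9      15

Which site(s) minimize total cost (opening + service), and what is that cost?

For any fixed open set, each retail store goes to its cheapest open site; total = fixed + service.
{Alpha, Bravo}: P→Bravo 3, Q→Bravo 8, R→Alpha 4, S→Alpha 4. Service 19; fixed 12; total 31.
{Bravo, Charlie}: P→Bravo 3, Q→Charlie 3, R→Charlie 9, S→Bravo 6. Service 21; fixed 12; total 33.
{Bravo}: P→Bravo 3, Q→Bravo 8, R→Bravo 14, S→Bravo 6. Service 31; fixed 3; total 34.
{Alpha, Bravo, Charlie}: service 14 + fixed 21 = 35
No other subset beats 31.

Open Alpha and Bravo; minimum total cost 31.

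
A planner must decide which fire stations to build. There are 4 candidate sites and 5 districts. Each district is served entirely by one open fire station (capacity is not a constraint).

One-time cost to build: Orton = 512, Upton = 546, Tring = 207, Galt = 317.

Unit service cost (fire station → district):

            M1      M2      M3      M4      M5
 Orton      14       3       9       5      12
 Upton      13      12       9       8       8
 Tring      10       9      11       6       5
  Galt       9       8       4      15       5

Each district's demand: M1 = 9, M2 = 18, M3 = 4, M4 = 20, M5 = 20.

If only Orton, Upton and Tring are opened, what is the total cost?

Total cost: 1645

Each district is assigned to its cheapest site among the open ones.
{Orton, Upton, Tring}: M1→Tring 10·9=90, M2→Orton 3·18=54, M3→Orton 9·4=36, M4→Orton 5·20=100, M5→Tring 5·20=100. Service 380; fixed 1265; total 1645.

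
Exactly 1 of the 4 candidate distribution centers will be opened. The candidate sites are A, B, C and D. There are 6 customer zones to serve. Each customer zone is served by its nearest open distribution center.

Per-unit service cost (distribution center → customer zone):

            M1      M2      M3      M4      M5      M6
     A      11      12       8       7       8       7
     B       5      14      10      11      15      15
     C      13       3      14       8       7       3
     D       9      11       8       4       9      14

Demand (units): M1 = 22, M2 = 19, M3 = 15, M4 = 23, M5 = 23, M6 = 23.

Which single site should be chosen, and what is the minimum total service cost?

With exactly 1 open, each customer zone uses its cheapest among the chosen.
{C}: M1→C 13·22=286, M2→C 3·19=57, M3→C 14·15=210, M4→C 8·23=184, M5→C 7·23=161, M6→C 3·23=69. Service cost 967.
{A}: service cost 1096
{D}: service cost 1148
Among all 4 size-1 choices, {C} is lowest.

Choose C only; total service cost 967.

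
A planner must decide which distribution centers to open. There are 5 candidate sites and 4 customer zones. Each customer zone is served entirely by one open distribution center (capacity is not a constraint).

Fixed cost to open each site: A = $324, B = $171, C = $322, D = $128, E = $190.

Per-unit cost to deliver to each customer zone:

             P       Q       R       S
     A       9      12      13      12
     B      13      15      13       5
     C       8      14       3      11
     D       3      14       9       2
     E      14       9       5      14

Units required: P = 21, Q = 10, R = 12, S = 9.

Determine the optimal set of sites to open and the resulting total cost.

Open D only; minimum total cost 457.

For any fixed open set, each customer zone goes to its cheapest open site; total = fixed + service.
{D}: P→D 3·21=63, Q→D 14·10=140, R→D 9·12=108, S→D 2·9=18. Service 329; fixed 128; total 457.
{D, E}: service 231 + fixed 318 = 549
{B, D}: service 329 + fixed 299 = 628
{A, B, C, D, E}: P→D 3·21=63, Q→E 9·10=90, R→C 3·12=36, S→D 2·9=18. Service 207; fixed 1135; total 1342.
No other subset beats 457.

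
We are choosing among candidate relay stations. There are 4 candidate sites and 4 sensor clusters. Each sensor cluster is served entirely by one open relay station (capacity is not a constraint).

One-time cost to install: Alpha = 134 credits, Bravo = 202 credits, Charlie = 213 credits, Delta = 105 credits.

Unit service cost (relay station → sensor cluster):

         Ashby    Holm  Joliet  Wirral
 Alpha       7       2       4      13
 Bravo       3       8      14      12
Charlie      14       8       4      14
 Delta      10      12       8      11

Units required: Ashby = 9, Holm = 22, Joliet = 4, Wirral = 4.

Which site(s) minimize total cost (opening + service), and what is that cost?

Open Alpha only; minimum total cost 309.

For any fixed open set, each sensor cluster goes to its cheapest open site; total = fixed + service.
{Alpha}: Ashby→Alpha 7·9=63, Holm→Alpha 2·22=44, Joliet→Alpha 4·4=16, Wirral→Alpha 13·4=52. Service 175; fixed 134; total 309.
{Alpha, Delta}: Ashby→Alpha 7·9=63, Holm→Alpha 2·22=44, Joliet→Alpha 4·4=16, Wirral→Delta 11·4=44. Service 167; fixed 239; total 406.
{Alpha, Bravo}: service 135 + fixed 336 = 471
{Alpha, Bravo, Charlie, Delta}: Ashby→Bravo 3·9=27, Holm→Alpha 2·22=44, Joliet→Alpha 4·4=16, Wirral→Delta 11·4=44. Service 131; fixed 654; total 785.
No other subset beats 309.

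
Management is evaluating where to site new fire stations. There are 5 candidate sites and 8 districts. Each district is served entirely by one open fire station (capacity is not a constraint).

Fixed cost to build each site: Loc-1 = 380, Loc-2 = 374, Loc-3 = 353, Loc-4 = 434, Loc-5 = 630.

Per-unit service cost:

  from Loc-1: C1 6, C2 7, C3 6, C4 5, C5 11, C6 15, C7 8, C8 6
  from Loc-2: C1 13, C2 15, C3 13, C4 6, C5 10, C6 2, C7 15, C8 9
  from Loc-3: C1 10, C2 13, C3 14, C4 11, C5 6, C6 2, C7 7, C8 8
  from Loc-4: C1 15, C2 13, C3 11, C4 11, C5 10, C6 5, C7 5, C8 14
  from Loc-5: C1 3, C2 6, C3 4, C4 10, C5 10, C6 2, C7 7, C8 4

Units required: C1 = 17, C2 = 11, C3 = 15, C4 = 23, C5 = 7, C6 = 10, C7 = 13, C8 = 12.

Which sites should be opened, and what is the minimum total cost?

Open Loc-1 only; minimum total cost 1167.

For any fixed open set, each district goes to its cheapest open site; total = fixed + service.
{Loc-1}: C1→Loc-1 6·17=102, C2→Loc-1 7·11=77, C3→Loc-1 6·15=90, C4→Loc-1 5·23=115, C5→Loc-1 11·7=77, C6→Loc-1 15·10=150, C7→Loc-1 8·13=104, C8→Loc-1 6·12=72. Service 787; fixed 380; total 1167.
{Loc-5}: C1→Loc-5 3·17=51, C2→Loc-5 6·11=66, C3→Loc-5 4·15=60, C4→Loc-5 10·23=230, C5→Loc-5 10·7=70, C6→Loc-5 2·10=20, C7→Loc-5 7·13=91, C8→Loc-5 4·12=48. Service 636; fixed 630; total 1266.
{Loc-1, Loc-3}: C1→Loc-1 6·17=102, C2→Loc-1 7·11=77, C3→Loc-1 6·15=90, C4→Loc-1 5·23=115, C5→Loc-3 6·7=42, C6→Loc-3 2·10=20, C7→Loc-3 7·13=91, C8→Loc-1 6·12=72. Service 609; fixed 733; total 1342.
{Loc-1, Loc-2, Loc-3, Loc-4, Loc-5}: C1→Loc-5 3·17=51, C2→Loc-5 6·11=66, C3→Loc-5 4·15=60, C4→Loc-1 5·23=115, C5→Loc-3 6·7=42, C6→Loc-2 2·10=20, C7→Loc-4 5·13=65, C8→Loc-5 4·12=48. Service 467; fixed 2171; total 2638.
No other subset beats 1167.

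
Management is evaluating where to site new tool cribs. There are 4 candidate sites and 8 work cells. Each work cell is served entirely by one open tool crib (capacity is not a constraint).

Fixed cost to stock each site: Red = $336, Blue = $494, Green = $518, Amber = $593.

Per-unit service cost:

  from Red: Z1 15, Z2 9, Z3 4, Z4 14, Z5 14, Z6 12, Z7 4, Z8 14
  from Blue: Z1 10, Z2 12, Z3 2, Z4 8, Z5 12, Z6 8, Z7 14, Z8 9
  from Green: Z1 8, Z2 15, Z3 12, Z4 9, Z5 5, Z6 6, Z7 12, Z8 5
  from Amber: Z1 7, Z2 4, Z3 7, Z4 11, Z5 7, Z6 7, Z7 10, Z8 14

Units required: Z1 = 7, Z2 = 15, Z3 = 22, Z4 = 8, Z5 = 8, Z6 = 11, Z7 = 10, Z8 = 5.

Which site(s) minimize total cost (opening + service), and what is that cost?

Open Red only; minimum total cost 1130.

For any fixed open set, each work cell goes to its cheapest open site; total = fixed + service.
{Red}: Z1→Red 15·7=105, Z2→Red 9·15=135, Z3→Red 4·22=88, Z4→Red 14·8=112, Z5→Red 14·8=112, Z6→Red 12·11=132, Z7→Red 4·10=40, Z8→Red 14·5=70. Service 794; fixed 336; total 1130.
{Blue}: Z1→Blue 10·7=70, Z2→Blue 12·15=180, Z3→Blue 2·22=44, Z4→Blue 8·8=64, Z5→Blue 12·8=96, Z6→Blue 8·11=88, Z7→Blue 14·10=140, Z8→Blue 9·5=45. Service 727; fixed 494; total 1221.
{Amber}: service 654 + fixed 593 = 1247
{Red, Blue, Green, Amber}: service 388 + fixed 1941 = 2329
(All 15 nonempty subsets were checked; Red only is lowest.)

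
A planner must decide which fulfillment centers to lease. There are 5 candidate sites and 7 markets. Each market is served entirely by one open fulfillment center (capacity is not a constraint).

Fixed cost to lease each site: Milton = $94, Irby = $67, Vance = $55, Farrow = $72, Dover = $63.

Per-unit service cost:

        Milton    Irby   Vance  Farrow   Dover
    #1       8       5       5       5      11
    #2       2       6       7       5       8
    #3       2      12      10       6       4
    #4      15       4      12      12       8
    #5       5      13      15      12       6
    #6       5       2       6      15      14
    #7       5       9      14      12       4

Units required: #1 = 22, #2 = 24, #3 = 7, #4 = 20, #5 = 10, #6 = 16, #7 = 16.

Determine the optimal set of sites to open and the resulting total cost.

For any fixed open set, each market goes to its cheapest open site; total = fixed + service.
{Milton, Irby}: #1→Irby 5·22=110, #2→Milton 2·24=48, #3→Milton 2·7=14, #4→Irby 4·20=80, #5→Milton 5·10=50, #6→Irby 2·16=32, #7→Milton 5·16=80. Service 414; fixed 161; total 575.
{Milton, Irby, Dover}: #1→Irby 5·22=110, #2→Milton 2·24=48, #3→Milton 2·7=14, #4→Irby 4·20=80, #5→Milton 5·10=50, #6→Irby 2·16=32, #7→Dover 4·16=64. Service 398; fixed 224; total 622.
{Milton, Irby, Vance}: service 414 + fixed 216 = 630
{Milton, Irby, Vance, Farrow, Dover}: service 398 + fixed 351 = 749
No other subset beats 575.

Open Milton and Irby; minimum total cost 575.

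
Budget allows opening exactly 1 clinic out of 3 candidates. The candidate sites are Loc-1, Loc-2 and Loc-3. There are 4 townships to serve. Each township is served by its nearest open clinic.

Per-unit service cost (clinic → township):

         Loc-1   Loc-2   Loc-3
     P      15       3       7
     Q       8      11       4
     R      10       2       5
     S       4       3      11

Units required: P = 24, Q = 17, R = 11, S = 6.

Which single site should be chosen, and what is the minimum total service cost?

Choose Loc-2 only; total service cost 299.

With exactly 1 open, each township uses its cheapest among the chosen.
{Loc-2}: P→Loc-2 3·24=72, Q→Loc-2 11·17=187, R→Loc-2 2·11=22, S→Loc-2 3·6=18. Service cost 299.
{Loc-3}: service cost 357
{Loc-1}: service cost 630
Among all 3 size-1 choices, {Loc-2} is lowest.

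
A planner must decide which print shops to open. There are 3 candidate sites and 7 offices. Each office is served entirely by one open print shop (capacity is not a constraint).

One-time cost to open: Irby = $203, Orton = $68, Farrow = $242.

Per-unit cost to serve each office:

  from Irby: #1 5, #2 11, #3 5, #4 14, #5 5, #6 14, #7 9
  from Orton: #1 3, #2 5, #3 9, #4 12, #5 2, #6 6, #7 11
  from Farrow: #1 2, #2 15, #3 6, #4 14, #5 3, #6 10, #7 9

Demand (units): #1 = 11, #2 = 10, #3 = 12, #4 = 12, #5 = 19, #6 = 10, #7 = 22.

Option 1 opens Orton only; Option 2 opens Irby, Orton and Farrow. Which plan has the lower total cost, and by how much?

Option 1 is cheaper by 342.

Option 1: {Orton}: #1→Orton 3·11=33, #2→Orton 5·10=50, #3→Orton 9·12=108, #4→Orton 12·12=144, #5→Orton 2·19=38, #6→Orton 6·10=60, #7→Orton 11·22=242. Service 675; fixed 68; total 743.
Option 2: {Irby, Orton, Farrow}: #1→Farrow 2·11=22, #2→Orton 5·10=50, #3→Irby 5·12=60, #4→Orton 12·12=144, #5→Orton 2·19=38, #6→Orton 6·10=60, #7→Irby 9·22=198. Service 572; fixed 513; total 1085.
Difference: |743 − 1085| = 342.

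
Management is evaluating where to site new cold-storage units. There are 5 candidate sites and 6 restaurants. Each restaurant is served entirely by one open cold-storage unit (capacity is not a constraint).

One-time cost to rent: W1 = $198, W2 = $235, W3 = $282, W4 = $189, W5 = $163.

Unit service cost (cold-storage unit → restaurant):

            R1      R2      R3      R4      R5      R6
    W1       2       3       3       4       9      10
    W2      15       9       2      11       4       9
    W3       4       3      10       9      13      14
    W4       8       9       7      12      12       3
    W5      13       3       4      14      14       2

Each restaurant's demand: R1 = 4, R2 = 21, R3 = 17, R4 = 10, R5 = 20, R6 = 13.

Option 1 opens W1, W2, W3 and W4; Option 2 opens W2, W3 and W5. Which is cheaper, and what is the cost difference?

Option 2 is cheaper by 179.

Option 1: {W1, W2, W3, W4}: R1→W1 2·4=8, R2→W1 3·21=63, R3→W2 2·17=34, R4→W1 4·10=40, R5→W2 4·20=80, R6→W4 3·13=39. Service 264; fixed 904; total 1168.
Option 2: {W2, W3, W5}: R1→W3 4·4=16, R2→W3 3·21=63, R3→W2 2·17=34, R4→W3 9·10=90, R5→W2 4·20=80, R6→W5 2·13=26. Service 309; fixed 680; total 989.
Difference: |1168 − 989| = 179.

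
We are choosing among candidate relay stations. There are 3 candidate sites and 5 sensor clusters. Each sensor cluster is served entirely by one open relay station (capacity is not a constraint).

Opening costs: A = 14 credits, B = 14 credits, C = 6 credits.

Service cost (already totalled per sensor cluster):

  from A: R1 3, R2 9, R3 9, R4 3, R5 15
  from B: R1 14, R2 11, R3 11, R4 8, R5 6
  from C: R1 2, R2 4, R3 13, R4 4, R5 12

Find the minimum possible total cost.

Minimum total cost: 41

For any fixed open set, each sensor cluster goes to its cheapest open site; total = fixed + service.
{C}: R1→C 2, R2→C 4, R3→C 13, R4→C 4, R5→C 12. Service 35; fixed 6; total 41.
{B, C}: R1→C 2, R2→C 4, R3→B 11, R4→C 4, R5→B 6. Service 27; fixed 20; total 47.
{A, C}: R1→C 2, R2→C 4, R3→A 9, R4→A 3, R5→C 12. Service 30; fixed 20; total 50.
{A, B, C}: service 24 + fixed 34 = 58
No other subset beats 41.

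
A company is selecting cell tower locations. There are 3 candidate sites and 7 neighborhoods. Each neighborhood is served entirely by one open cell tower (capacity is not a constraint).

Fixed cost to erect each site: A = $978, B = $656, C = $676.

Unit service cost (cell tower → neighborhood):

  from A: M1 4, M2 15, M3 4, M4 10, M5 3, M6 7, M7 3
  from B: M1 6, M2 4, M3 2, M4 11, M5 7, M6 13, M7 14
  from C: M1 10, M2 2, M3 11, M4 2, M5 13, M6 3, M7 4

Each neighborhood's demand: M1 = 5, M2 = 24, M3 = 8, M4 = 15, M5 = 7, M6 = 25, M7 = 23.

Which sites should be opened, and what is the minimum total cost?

Open C only; minimum total cost 1150.

For any fixed open set, each neighborhood goes to its cheapest open site; total = fixed + service.
{C}: M1→C 10·5=50, M2→C 2·24=48, M3→C 11·8=88, M4→C 2·15=30, M5→C 13·7=91, M6→C 3·25=75, M7→C 4·23=92. Service 474; fixed 676; total 1150.
{B}: M1→B 6·5=30, M2→B 4·24=96, M3→B 2·8=16, M4→B 11·15=165, M5→B 7·7=49, M6→B 13·25=325, M7→B 14·23=322. Service 1003; fixed 656; total 1659.
{B, C}: M1→B 6·5=30, M2→C 2·24=48, M3→B 2·8=16, M4→C 2·15=30, M5→B 7·7=49, M6→C 3·25=75, M7→C 4·23=92. Service 340; fixed 1332; total 1672.
{A, B, C}: service 279 + fixed 2310 = 2589
No other subset beats 1150.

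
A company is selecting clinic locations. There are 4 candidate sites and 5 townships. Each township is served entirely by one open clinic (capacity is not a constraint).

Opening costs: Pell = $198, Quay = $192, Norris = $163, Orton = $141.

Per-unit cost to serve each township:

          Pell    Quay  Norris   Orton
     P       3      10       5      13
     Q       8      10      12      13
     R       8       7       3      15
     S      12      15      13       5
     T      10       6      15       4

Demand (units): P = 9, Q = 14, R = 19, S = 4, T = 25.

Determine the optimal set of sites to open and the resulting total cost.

For any fixed open set, each township goes to its cheapest open site; total = fixed + service.
{Norris, Orton}: P→Norris 5·9=45, Q→Norris 12·14=168, R→Norris 3·19=57, S→Orton 5·4=20, T→Orton 4·25=100. Service 390; fixed 304; total 694.
{Pell, Orton}: service 411 + fixed 339 = 750
{Quay}: service 573 + fixed 192 = 765
{Pell, Quay, Norris, Orton}: service 316 + fixed 694 = 1010
No other subset beats 694.

Open Norris and Orton; minimum total cost 694.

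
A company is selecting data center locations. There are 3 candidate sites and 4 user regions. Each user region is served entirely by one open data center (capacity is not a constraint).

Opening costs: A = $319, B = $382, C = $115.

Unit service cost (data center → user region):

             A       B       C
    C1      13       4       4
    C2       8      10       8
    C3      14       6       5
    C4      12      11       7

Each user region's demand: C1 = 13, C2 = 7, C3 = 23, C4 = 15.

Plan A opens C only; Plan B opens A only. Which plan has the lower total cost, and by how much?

Plan A: {C}: C1→C 4·13=52, C2→C 8·7=56, C3→C 5·23=115, C4→C 7·15=105. Service 328; fixed 115; total 443.
Plan B: {A}: C1→A 13·13=169, C2→A 8·7=56, C3→A 14·23=322, C4→A 12·15=180. Service 727; fixed 319; total 1046.
Difference: |443 − 1046| = 603.

Plan A is cheaper by 603.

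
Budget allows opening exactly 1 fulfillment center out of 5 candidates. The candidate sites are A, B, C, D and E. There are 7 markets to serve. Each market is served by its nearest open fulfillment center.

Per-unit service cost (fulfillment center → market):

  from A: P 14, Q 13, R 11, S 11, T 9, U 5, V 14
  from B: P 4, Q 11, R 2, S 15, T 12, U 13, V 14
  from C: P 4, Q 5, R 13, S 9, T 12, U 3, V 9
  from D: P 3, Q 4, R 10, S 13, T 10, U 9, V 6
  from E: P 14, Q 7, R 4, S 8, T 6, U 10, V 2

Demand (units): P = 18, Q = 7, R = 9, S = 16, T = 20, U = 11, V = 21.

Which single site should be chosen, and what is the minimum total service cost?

Choose E only; total service cost 737.

With exactly 1 open, each market uses its cheapest among the chosen.
{E}: P→E 14·18=252, Q→E 7·7=49, R→E 4·9=36, S→E 8·16=128, T→E 6·20=120, U→E 10·11=110, V→E 2·21=42. Service cost 737.
{D}: service cost 805
{C}: service cost 830
Among all 5 size-1 choices, {E} is lowest.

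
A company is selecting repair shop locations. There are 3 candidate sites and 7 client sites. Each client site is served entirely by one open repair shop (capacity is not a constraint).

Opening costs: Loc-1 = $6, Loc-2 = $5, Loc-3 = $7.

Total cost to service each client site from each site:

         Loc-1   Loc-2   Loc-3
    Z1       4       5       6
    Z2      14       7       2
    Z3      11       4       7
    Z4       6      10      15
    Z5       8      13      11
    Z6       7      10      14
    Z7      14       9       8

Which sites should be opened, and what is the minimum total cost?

Open Loc-1 and Loc-3; minimum total cost 55.

For any fixed open set, each client site goes to its cheapest open site; total = fixed + service.
{Loc-1, Loc-3}: Z1→Loc-1 4, Z2→Loc-3 2, Z3→Loc-3 7, Z4→Loc-1 6, Z5→Loc-1 8, Z6→Loc-1 7, Z7→Loc-3 8. Service 42; fixed 13; total 55.
{Loc-1, Loc-2}: Z1→Loc-1 4, Z2→Loc-2 7, Z3→Loc-2 4, Z4→Loc-1 6, Z5→Loc-1 8, Z6→Loc-1 7, Z7→Loc-2 9. Service 45; fixed 11; total 56.
{Loc-1, Loc-2, Loc-3}: Z1→Loc-1 4, Z2→Loc-3 2, Z3→Loc-2 4, Z4→Loc-1 6, Z5→Loc-1 8, Z6→Loc-1 7, Z7→Loc-3 8. Service 39; fixed 18; total 57.
{Loc-2}: Z1→Loc-2 5, Z2→Loc-2 7, Z3→Loc-2 4, Z4→Loc-2 10, Z5→Loc-2 13, Z6→Loc-2 10, Z7→Loc-2 9. Service 58; fixed 5; total 63.
(All 7 nonempty subsets were checked; Loc-1 and Loc-3 is lowest.)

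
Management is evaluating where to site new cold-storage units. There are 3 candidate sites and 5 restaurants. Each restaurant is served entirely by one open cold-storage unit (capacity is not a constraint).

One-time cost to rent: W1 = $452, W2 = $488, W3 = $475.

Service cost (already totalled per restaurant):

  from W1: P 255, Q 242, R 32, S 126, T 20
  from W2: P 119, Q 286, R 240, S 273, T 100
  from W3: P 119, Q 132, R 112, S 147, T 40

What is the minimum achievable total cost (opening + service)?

Minimum total cost: 1025

For any fixed open set, each restaurant goes to its cheapest open site; total = fixed + service.
{W3}: P→W3 119, Q→W3 132, R→W3 112, S→W3 147, T→W3 40. Service 550; fixed 475; total 1025.
{W1}: service 675 + fixed 452 = 1127
{W1, W3}: service 429 + fixed 927 = 1356
{W1, W2, W3}: P→W2 119, Q→W3 132, R→W1 32, S→W1 126, T→W1 20. Service 429; fixed 1415; total 1844.
(All 7 nonempty subsets were checked; W3 only is lowest.)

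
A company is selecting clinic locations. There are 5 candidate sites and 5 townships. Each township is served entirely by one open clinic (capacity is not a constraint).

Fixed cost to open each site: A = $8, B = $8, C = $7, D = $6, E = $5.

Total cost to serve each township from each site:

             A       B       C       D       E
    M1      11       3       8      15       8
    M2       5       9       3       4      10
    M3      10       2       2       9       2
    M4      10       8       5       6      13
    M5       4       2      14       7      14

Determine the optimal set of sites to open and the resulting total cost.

Open B and C; minimum total cost 30.

For any fixed open set, each township goes to its cheapest open site; total = fixed + service.
{B, C}: M1→B 3, M2→C 3, M3→B 2, M4→C 5, M5→B 2. Service 15; fixed 15; total 30.
{B, D}: service 17 + fixed 14 = 31
{B}: M1→B 3, M2→B 9, M3→B 2, M4→B 8, M5→B 2. Service 24; fixed 8; total 32.
{A, B, C, D, E}: service 15 + fixed 34 = 49
No other subset beats 30.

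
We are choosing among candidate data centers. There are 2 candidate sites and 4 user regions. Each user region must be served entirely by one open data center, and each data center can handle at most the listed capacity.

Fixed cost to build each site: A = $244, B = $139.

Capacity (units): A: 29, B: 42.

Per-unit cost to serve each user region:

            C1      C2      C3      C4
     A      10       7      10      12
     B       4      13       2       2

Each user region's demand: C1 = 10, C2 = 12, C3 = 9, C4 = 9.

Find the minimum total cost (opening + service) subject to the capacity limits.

Minimum total cost: 371

Open {B}: C1→B 4·10=40, C2→B 13·12=156, C3→B 2·9=18, C4→B 2·9=18.
Loads: B carries 40/42. Service 232; fixed 139; total 371.
Next best feasible plan costs 543.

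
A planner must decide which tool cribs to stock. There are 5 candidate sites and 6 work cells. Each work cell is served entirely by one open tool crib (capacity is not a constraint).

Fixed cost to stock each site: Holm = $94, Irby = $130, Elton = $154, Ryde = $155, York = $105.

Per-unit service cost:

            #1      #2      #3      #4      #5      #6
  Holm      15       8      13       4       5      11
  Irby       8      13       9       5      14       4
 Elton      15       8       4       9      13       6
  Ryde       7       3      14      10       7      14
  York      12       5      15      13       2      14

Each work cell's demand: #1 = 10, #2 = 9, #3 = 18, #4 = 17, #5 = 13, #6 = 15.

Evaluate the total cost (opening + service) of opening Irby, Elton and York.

Each work cell is assigned to its cheapest site among the open ones.
{Irby, Elton, York}: #1→Irby 8·10=80, #2→York 5·9=45, #3→Elton 4·18=72, #4→Irby 5·17=85, #5→York 2·13=26, #6→Irby 4·15=60. Service 368; fixed 389; total 757.

Total cost: 757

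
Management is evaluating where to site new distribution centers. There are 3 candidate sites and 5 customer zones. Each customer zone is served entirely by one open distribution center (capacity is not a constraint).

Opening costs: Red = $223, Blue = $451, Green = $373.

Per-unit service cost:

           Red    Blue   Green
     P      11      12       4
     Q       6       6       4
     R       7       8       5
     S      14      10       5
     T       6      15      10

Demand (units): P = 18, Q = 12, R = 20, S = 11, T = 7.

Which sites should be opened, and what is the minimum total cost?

Open Green only; minimum total cost 718.

For any fixed open set, each customer zone goes to its cheapest open site; total = fixed + service.
{Green}: P→Green 4·18=72, Q→Green 4·12=48, R→Green 5·20=100, S→Green 5·11=55, T→Green 10·7=70. Service 345; fixed 373; total 718.
{Red}: P→Red 11·18=198, Q→Red 6·12=72, R→Red 7·20=140, S→Red 14·11=154, T→Red 6·7=42. Service 606; fixed 223; total 829.
{Red, Green}: P→Green 4·18=72, Q→Green 4·12=48, R→Green 5·20=100, S→Green 5·11=55, T→Red 6·7=42. Service 317; fixed 596; total 913.
{Red, Blue, Green}: service 317 + fixed 1047 = 1364
No other subset beats 718.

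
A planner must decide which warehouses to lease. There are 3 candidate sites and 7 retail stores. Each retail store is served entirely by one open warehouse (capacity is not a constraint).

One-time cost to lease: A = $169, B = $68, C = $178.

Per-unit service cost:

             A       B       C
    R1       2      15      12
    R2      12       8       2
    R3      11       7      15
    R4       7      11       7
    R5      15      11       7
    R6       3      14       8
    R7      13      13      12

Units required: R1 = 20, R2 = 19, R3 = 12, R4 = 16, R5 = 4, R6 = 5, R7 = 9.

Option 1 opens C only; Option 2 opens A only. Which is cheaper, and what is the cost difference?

Option 2 is cheaper by 51.

Option 1: {C}: R1→C 12·20=240, R2→C 2·19=38, R3→C 15·12=180, R4→C 7·16=112, R5→C 7·4=28, R6→C 8·5=40, R7→C 12·9=108. Service 746; fixed 178; total 924.
Option 2: {A}: R1→A 2·20=40, R2→A 12·19=228, R3→A 11·12=132, R4→A 7·16=112, R5→A 15·4=60, R6→A 3·5=15, R7→A 13·9=117. Service 704; fixed 169; total 873.
Difference: |924 − 873| = 51.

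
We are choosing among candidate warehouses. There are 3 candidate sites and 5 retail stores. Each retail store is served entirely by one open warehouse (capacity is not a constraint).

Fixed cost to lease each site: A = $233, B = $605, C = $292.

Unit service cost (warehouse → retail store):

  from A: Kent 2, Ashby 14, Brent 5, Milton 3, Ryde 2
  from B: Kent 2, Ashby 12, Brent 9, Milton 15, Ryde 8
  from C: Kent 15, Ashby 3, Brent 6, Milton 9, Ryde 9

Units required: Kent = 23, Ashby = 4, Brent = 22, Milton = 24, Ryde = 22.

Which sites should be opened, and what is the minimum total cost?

Open A only; minimum total cost 561.

For any fixed open set, each retail store goes to its cheapest open site; total = fixed + service.
{A}: Kent→A 2·23=46, Ashby→A 14·4=56, Brent→A 5·22=110, Milton→A 3·24=72, Ryde→A 2·22=44. Service 328; fixed 233; total 561.
{A, C}: Kent→A 2·23=46, Ashby→C 3·4=12, Brent→A 5·22=110, Milton→A 3·24=72, Ryde→A 2·22=44. Service 284; fixed 525; total 809.
{A, B}: Kent→A 2·23=46, Ashby→B 12·4=48, Brent→A 5·22=110, Milton→A 3·24=72, Ryde→A 2·22=44. Service 320; fixed 838; total 1158.
{A, B, C}: service 284 + fixed 1130 = 1414
No other subset beats 561.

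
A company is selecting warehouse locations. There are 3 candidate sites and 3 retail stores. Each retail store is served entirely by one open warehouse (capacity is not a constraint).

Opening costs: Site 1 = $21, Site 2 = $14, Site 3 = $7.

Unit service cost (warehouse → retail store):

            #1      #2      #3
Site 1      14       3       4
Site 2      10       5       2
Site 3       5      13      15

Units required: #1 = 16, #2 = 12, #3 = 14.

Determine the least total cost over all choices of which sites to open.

For any fixed open set, each retail store goes to its cheapest open site; total = fixed + service.
{Site 1, Site 2, Site 3}: #1→Site 3 5·16=80, #2→Site 1 3·12=36, #3→Site 2 2·14=28. Service 144; fixed 42; total 186.
{Site 2, Site 3}: service 168 + fixed 21 = 189
{Site 1, Site 3}: #1→Site 3 5·16=80, #2→Site 1 3·12=36, #3→Site 1 4·14=56. Service 172; fixed 28; total 200.
{Site 3}: #1→Site 3 5·16=80, #2→Site 3 13·12=156, #3→Site 3 15·14=210. Service 446; fixed 7; total 453.
No other subset beats 186.

Minimum total cost: 186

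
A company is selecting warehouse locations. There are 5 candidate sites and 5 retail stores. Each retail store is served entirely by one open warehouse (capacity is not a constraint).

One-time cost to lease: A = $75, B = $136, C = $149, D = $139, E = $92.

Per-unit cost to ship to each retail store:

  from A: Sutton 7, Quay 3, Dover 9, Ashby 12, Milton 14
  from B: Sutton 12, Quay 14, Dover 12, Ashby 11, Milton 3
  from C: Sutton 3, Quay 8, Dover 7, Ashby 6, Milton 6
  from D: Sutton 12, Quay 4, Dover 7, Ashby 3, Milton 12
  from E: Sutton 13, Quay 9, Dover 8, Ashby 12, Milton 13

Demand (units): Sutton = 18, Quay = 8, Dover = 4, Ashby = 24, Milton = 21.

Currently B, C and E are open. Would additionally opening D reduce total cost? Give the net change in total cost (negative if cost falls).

No — net change +35 (cost rises by 35).

Current service cost with {B, C, E}: 353.
Adding D: each retail store re-picks its cheapest; new service cost 249, saving 104.
Extra fixed cost: 139. Net change = 139 − 104 = 35.
(Totals: 730 → 765.)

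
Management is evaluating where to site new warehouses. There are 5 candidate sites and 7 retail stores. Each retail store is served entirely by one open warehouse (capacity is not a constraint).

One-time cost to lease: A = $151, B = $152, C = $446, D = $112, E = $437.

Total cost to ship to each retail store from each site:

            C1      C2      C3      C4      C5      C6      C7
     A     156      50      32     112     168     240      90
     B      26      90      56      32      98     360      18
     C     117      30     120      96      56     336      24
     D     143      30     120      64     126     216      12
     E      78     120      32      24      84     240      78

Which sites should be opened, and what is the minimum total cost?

For any fixed open set, each retail store goes to its cheapest open site; total = fixed + service.
{B, D}: C1→B 26, C2→D 30, C3→B 56, C4→B 32, C5→B 98, C6→D 216, C7→D 12. Service 470; fixed 264; total 734.
{A, B}: service 496 + fixed 303 = 799
{D}: C1→D 143, C2→D 30, C3→D 120, C4→D 64, C5→D 126, C6→D 216, C7→D 12. Service 711; fixed 112; total 823.
{A, B, C, D, E}: service 396 + fixed 1298 = 1694
No other subset beats 734.

Open B and D; minimum total cost 734.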